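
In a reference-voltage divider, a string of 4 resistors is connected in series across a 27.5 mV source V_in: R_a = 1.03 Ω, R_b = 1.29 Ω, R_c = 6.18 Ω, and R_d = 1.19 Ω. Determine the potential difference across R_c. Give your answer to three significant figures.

V ≈ 17.5 mV

Total series resistance ΣR = 1.03 + 1.29 + 6.18 + 1.19 = 9.690 Ω.
By the voltage-divider rule, V = 27.5 × 6.180/9.690 = 17.54 mV.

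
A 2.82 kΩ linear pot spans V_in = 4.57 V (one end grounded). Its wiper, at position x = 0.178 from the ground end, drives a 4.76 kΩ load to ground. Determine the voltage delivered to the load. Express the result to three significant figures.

Split the track: R_lower = x·R_p = 0.5020 kΩ, R_upper = (1−x)·R_p = 2.318 kΩ.
R_L loads the lower segment: effective lower R = 0.4541 kΩ.
Then V_out = V_in · 0.4541/(2.318 + 0.4541) = 0.7486 V.

V_out ≈ 0.749 V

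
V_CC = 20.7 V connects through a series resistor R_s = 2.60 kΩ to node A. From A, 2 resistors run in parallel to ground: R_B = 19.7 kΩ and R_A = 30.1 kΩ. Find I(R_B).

I ≈ 0.862 mA

Combine the parallel branches: R_p = (1/19.7 + 1/30.1)⁻¹ = 11.91 kΩ.
V_A = 20.7 × 11.91/14.51 = 16.99 V.
I(R_B) = V_A / R_B = 16.99/19.7 = 0.8624 mA.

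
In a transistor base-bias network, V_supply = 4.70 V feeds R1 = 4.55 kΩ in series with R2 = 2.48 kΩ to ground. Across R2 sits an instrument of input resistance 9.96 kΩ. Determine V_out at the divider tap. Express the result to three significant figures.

First combine the lower leg with the load: R2 ‖ R_L = 1.986 kΩ.
Now apply the divider: V_out = 4.70 × 0.3038 = 1.428 V.

V_out ≈ 1.43 V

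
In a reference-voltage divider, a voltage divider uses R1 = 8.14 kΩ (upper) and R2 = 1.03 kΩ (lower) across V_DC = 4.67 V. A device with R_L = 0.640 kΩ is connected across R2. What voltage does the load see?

V_out ≈ 0.216 V

R2 ‖ R_L = (1.03 × 0.640)/(1.03 + 0.640) = 0.3947 kΩ.
Voltage divider with the loaded lower leg: V_out = 4.67 × 0.3947/(8.14 + 0.3947) = 4.67 × 0.04625 = 0.2160 V.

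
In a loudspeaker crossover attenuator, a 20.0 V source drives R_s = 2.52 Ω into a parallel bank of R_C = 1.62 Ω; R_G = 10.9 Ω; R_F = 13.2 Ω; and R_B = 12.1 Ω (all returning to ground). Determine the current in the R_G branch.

I ≈ 0.576 A

Equivalent of the parallel group: R_p = 1.153 Ω.
Node voltage V_A = V_s · R_p/(R_s + R_p) = 20.0 × 0.3139 = 6.278 V.
I(R_G) = V_A / R_G = 6.278/10.9 = 0.5759 A.
(Equivalently: I_total = 5.445 A, then current-divider fraction G_k/ΣG = 0.1058.)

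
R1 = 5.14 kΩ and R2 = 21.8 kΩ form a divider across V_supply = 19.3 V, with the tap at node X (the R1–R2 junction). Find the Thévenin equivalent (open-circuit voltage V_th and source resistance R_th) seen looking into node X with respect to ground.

V_th ≈ 15.6 V, R_th ≈ 4.16 kΩ

Open-circuit (no load on X): V_th = V_supply · R2/(R1 + R2) = 19.3 × 21.8/(5.140 + 21.8) = 15.62 V.
Zeroing V_supply shorts the top of R1 to ground, so R_th = R1 ‖ R2 = 4.159 kΩ.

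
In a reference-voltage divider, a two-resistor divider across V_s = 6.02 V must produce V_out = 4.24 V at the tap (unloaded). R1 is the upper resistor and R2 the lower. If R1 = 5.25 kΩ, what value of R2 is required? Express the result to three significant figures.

The divider ratio is R2/(R1+R2) = 4.24/6.02 = 0.7043.
Rearranging, R2 = R1·k/(1−k) = 5.25 × 2.382 = 12.51 kΩ.

R2 ≈ 12.5 kΩ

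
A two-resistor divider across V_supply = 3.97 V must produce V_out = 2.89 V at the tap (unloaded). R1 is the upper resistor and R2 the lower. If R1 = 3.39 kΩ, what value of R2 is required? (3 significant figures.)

V_out/V_supply = R2/(R1+R2) = 0.7280.
So R2 = R1 · V_out/(V_supply − V_out) = 3.39 × 2.89/(3.97 − 2.89) = 3.39 × 2.676 = 9.071 kΩ.

R2 ≈ 9.07 kΩ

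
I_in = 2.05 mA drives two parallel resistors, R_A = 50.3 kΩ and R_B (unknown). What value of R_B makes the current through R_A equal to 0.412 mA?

R_B ≈ 12.7 kΩ

Two-branch current divider: I_A = I_in · R_B/(R_A + R_B).
With f = 0.2010, R_B = R_A · f/(1−f) = 50.3 × 0.2515 = 12.65 kΩ.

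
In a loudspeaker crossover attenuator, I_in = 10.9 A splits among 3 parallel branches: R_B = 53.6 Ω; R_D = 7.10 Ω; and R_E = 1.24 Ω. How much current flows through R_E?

I ≈ 9.10 A

Conductances: ΣG = 1/53.6 + 1/7.10 + 1/1.24 = 0.9660 (1/Ω).
By the current-divider rule, I = I_in · G_k/ΣG = 10.9 × 0.8349 = 9.100 A.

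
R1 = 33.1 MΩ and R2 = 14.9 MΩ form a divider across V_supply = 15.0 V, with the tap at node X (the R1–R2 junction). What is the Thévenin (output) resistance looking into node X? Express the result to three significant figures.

R_th ≈ 10.3 MΩ

Zeroing V_supply shorts the top of R1 to ground, so R_th = R1 ‖ R2 = 10.27 MΩ.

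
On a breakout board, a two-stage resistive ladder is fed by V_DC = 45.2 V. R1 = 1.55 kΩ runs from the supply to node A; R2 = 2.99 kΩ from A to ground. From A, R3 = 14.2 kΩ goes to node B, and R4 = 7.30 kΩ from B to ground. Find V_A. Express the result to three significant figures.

The second stage (R3 + R4 = 21.50 kΩ) loads node A in parallel with R2.
Effective lower resistance at A: R2 ‖ 21.50 = 2.625 kΩ.
First divider: V_A = V_DC · 2.625/(1.55 + 2.625) = 28.42 V.

V_A ≈ 28.4 V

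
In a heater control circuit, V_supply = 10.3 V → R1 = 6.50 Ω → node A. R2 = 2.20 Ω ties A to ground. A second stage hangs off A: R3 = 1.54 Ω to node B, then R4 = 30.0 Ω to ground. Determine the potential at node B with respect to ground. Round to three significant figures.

V_B ≈ 2.35 V

Looking into the second stage from A: R3 + R4 = 31.54 Ω appears in parallel with R2.
R2 ‖ (R3+R4) = 2.057 Ω.
V_A = 10.3 × 2.057/(6.50 + 2.057) = 2.476 V.
Then the unloaded second divider: V_B = V_A × R4/(R3+R4) = 2.476 × 0.9512 = 2.355 V.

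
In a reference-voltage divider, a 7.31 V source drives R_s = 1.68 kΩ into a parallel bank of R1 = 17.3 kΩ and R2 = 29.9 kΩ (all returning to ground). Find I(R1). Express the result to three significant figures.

Equivalent of the parallel group: R_p = 10.96 kΩ.
Node voltage V_A = V_s · R_p/(R_s + R_p) = 7.31 × 0.8671 = 6.338 V.
Branch current I = V_A/R1 = 6.338/17.3 = 0.3664 mA.
(Check via current divider: I_total = 0.5784 mA; share G_k/ΣG = 0.6335 → same result.)

I ≈ 0.366 mA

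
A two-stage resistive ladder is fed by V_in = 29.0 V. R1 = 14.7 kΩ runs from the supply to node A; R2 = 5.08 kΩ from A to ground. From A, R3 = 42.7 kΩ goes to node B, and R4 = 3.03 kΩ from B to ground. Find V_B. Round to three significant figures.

The second stage (R3 + R4 = 45.73 kΩ) loads node A in parallel with R2.
R2 ‖ (R3+R4) = 4.572 kΩ.
So V_A = 29.0 × 0.2372 = 6.880 V.
Then the unloaded second divider: V_B = V_A × R4/(R3+R4) = 6.880 × 0.06626 = 0.4559 V.

V_B ≈ 0.456 V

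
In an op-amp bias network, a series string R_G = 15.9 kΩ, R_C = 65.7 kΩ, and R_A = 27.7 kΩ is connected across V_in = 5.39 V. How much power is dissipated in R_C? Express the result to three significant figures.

The common current is I = 5.39/109.3 = 0.04931 mA.
V(R_C) = I·R = 3.240 V; P = V·I = 3.240 × 0.04931 = 0.1598 mW.

P ≈ 0.160 mW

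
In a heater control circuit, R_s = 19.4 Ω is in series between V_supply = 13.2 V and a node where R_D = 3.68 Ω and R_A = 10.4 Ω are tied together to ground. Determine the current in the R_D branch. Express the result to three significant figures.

I ≈ 0.441 A

Parallel bank: R_p = 1/(1/3.68 + 1/10.4) = 2.718 Ω.
V_A = 13.2 × 2.718/22.12 = 1.622 V.
Branch current I = V_A/R_D = 1.622/3.68 = 0.4408 A.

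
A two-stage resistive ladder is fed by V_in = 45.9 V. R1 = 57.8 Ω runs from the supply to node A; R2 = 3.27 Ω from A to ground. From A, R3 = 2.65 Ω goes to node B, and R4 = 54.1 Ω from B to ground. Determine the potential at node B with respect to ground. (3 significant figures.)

Looking into the second stage from A: R3 + R4 = 56.75 Ω appears in parallel with R2.
Effective lower resistance at A: R2 ‖ 56.75 = 3.092 Ω.
V_A = 45.9 × 3.092/(57.8 + 3.092) = 2.331 V.
Then the unloaded second divider: V_B = V_A × R4/(R3+R4) = 2.331 × 0.9533 = 2.222 V.

V_B ≈ 2.22 V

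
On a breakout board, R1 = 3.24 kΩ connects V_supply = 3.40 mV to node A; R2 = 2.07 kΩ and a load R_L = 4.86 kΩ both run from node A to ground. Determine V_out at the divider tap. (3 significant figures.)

First combine the lower leg with the load: R2 ‖ R_L = 1.452 kΩ.
Then V_out = V_supply · R2'/(R1 + R2') = 3.40 × 1.452/4.692 = 1.052 mV.

V_out ≈ 1.05 mV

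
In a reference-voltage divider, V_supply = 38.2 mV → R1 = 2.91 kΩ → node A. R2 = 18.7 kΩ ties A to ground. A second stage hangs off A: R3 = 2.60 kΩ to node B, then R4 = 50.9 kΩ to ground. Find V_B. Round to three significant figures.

The second stage (R3 + R4 = 53.50 kΩ) loads node A in parallel with R2.
R2 ‖ (R3+R4) = 13.86 kΩ.
So V_A = 38.2 × 0.8264 = 31.57 mV.
Then the unloaded second divider: V_B = V_A × R4/(R3+R4) = 31.57 × 0.9514 = 30.04 mV.

V_B ≈ 30.0 mV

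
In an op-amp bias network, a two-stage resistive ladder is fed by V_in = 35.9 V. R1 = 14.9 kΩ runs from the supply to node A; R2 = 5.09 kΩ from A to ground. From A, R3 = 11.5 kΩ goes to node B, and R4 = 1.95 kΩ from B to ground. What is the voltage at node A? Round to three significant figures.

Looking into the second stage from A: R3 + R4 = 13.45 kΩ appears in parallel with R2.
R2 ‖ (R3+R4) = 3.693 kΩ.
First divider: V_A = V_in · 3.693/(14.9 + 3.693) = 7.130 V.

V_A ≈ 7.13 V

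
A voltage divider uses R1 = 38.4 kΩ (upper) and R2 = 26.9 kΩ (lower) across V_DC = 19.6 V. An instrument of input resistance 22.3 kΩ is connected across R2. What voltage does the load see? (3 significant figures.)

First combine the lower leg with the load: R2 ‖ R_L = 12.19 kΩ.
Now apply the divider: V_out = 19.6 × 0.2410 = 4.723 V.

V_out ≈ 4.72 V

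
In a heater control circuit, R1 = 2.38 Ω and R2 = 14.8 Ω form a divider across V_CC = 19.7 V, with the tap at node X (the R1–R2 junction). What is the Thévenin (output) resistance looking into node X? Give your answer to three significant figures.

With V_CC suppressed (replaced by a short), R_th = R1 ‖ R2 = (2.380 × 14.8)/(2.380 + 14.8) = 2.050 Ω.

R_th ≈ 2.05 Ω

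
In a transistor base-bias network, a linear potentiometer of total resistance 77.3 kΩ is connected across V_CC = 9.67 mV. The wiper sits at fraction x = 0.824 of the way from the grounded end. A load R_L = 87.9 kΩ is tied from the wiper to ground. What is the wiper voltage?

The pot divides into 13.60 kΩ above the wiper and 63.70 kΩ below.
(x·R_p) ‖ R_L = 36.93 kΩ.
Loaded-divider output: V_out = 9.67 × 0.7308 = 7.067 mV.

V_out ≈ 7.07 mV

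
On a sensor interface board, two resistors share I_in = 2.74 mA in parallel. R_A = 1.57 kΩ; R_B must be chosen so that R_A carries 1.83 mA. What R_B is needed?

Two-branch current divider: I_A = I_in · R_B/(R_A + R_B).
1.83/2.74 = R_B/(R_A + R_B) → R_B = R_A · (0.6679)/(1 − 0.6679) = 1.57 × 2.011 = 3.157 kΩ.

R_B ≈ 3.16 kΩ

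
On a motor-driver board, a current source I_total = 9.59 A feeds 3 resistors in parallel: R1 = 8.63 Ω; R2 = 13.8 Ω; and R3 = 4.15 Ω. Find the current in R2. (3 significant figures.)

ΣG = 1/8.63 + 1/13.8 + 1/4.15 = 0.4293.
Current divider: I(R2) = I_total · G_k/ΣG = 9.59 × (0.07246/0.4293) = 9.59 × 0.1688 = 1.619 A.

I ≈ 1.62 A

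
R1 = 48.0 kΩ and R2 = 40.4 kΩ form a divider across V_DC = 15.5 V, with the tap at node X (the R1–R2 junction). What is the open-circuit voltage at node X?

Open-circuit (no load on X): V_th = V_DC · R2/(R1 + R2) = 15.5 × 40.4/(48.00 + 40.4) = 7.084 V.

V_th ≈ 7.08 V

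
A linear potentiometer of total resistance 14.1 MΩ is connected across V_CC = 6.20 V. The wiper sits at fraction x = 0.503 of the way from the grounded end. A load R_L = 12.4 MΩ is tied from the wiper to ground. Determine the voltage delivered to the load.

Lower segment x·R_p = 7.092 MΩ; upper segment (1−x)·R_p = 7.008 MΩ.
(x·R_p) ‖ R_L = 4.512 MΩ.
Loaded-divider output: V_out = 6.20 × 0.3917 = 2.428 V.

V_out ≈ 2.43 V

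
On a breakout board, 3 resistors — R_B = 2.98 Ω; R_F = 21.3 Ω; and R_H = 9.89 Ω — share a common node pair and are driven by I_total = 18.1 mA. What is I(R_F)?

I ≈ 1.76 mA

Total conductance ΣG = 1/2.98 + 1/21.3 + 1/9.89 = 0.4836 (units of 1/Ω).
R_F takes the fraction G_k/ΣG = 0.04695/0.4836 = 0.09707, so I = 18.1 × 0.09707 = 1.757 mA.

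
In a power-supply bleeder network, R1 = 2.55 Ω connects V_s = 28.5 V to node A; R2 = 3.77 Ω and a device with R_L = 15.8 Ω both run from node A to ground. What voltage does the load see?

V_out ≈ 15.5 V

The load sits in parallel with R2, giving an effective lower resistance R2' = R2·R_L/(R2+R_L) = 3.044 Ω.
Voltage divider with the loaded lower leg: V_out = 28.5 × 3.044/(2.55 + 3.044) = 28.5 × 0.5441 = 15.51 V.
(Unloaded it would be 17.0 V; the load pulls it down.)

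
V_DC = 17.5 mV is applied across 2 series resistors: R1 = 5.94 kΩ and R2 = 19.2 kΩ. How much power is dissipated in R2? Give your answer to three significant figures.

P ≈ 9.30 nW

The common current is I = 17.5/25.14 = 0.6961 µA.
V(R2) = I·R = 13.37 mV; P = V·I = 13.37 × 0.6961 = 9.304 nW.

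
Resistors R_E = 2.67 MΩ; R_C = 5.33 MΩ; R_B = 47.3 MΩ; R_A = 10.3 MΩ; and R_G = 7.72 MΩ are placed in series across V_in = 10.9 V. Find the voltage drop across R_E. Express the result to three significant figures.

Series total: ΣR = 2.67 + 5.33 + 47.3 + 10.3 + 7.72 = 73.32 MΩ.
By the voltage-divider rule, V = 10.9 × 2.670/73.32 = 0.3969 V.

V ≈ 0.397 V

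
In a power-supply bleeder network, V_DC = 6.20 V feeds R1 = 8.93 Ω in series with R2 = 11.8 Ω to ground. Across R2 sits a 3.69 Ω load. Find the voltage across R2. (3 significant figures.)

V_out ≈ 1.48 V

R2 ‖ R_L = (11.8 × 3.69)/(11.8 + 3.69) = 2.811 Ω.
Voltage divider with the loaded lower leg: V_out = 6.20 × 2.811/(8.93 + 2.811) = 6.20 × 0.2394 = 1.484 V.
(Unloaded it would be 3.53 V; the load pulls it down.)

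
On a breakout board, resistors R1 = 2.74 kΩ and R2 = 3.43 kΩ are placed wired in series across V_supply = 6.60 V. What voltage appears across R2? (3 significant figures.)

V ≈ 3.67 V

Total series resistance ΣR = 2.74 + 3.43 = 6.170 kΩ.
Voltage divider: V = V_supply · (3.430 / 6.170) = 6.60 × 0.5559 = 3.669 V.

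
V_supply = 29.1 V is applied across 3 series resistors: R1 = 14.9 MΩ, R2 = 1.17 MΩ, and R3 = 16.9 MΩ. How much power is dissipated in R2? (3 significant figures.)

Series current I = V_supply/ΣR = 29.1/32.97 = 0.8826 µA.
V(R2) = I·R = 1.033 V; P = V·I = 1.033 × 0.8826 = 0.9115 µW.

P ≈ 0.911 µW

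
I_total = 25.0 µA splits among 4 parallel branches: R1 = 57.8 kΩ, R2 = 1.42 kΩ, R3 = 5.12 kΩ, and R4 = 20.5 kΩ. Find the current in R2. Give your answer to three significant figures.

I ≈ 18.2 µA

ΣG = 1/57.8 + 1/1.42 + 1/5.12 + 1/20.5 = 0.9656.
By the current-divider rule, I = I_total · G_k/ΣG = 25.0 × 0.7293 = 18.23 µA.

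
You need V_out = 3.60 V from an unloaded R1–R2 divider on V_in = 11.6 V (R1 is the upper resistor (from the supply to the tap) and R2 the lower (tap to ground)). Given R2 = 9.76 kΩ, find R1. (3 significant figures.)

R1 ≈ 21.7 kΩ

V_out/V_in = R2/(R1+R2) = 0.3103.
So R1 = R2 · (V_in/V_out − 1) = 9.76 × (11.6/3.60 − 1) = 9.76 × 2.222 = 21.69 kΩ.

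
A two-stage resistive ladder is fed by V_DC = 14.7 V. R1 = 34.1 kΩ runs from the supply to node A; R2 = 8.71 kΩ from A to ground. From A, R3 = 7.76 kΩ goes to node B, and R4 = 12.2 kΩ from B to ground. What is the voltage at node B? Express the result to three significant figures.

The second stage (R3 + R4 = 19.96 kΩ) loads node A in parallel with R2.
Effective lower resistance at A: R2 ‖ 19.96 = 6.064 kΩ.
First divider: V_A = V_DC · 6.064/(34.1 + 6.064) = 2.219 V.
Stage 2 is unloaded, so V_B = V_A · R4/(R3+R4) = 2.219 × 12.2/19.96 = 1.357 V.

V_B ≈ 1.36 V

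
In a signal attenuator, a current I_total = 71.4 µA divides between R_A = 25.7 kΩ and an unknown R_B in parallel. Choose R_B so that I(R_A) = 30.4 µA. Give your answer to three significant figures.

The fraction through R_A equals R_B/(R_A+R_B).
With f = 0.4258, R_B = R_A · f/(1−f) = 25.7 × 0.7415 = 19.06 kΩ.

R_B ≈ 19.1 kΩ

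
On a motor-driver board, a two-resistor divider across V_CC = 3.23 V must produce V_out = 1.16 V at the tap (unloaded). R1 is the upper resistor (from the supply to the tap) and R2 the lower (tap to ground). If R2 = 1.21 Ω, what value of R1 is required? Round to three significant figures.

R1 ≈ 2.16 Ω

The divider ratio is R2/(R1+R2) = 1.16/3.23 = 0.3591.
R1 = R2·(1/k − 1) = 1.21 × 1.784 = 2.159 Ω.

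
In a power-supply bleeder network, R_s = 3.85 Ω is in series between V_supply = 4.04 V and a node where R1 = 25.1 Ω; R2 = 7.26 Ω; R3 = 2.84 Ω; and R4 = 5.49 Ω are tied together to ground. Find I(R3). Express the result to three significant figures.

Equivalent of the parallel group: R_p = 1.405 Ω.
Node voltage V_A = V_supply · R_p/(R_s + R_p) = 4.04 × 0.2673 = 1.080 V.
I(R3) = V_A / R3 = 1.080/2.84 = 0.3803 A.

I ≈ 0.380 A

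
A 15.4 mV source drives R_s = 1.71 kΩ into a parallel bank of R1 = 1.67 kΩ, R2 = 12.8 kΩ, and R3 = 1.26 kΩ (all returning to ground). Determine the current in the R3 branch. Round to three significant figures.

I ≈ 3.48 µA

Equivalent of the parallel group: R_p = 0.6800 kΩ.
Node voltage V_A = V_in · R_p/(R_s + R_p) = 15.4 × 0.2845 = 4.382 mV.
Branch current I = V_A/R3 = 4.382/1.26 = 3.477 µA.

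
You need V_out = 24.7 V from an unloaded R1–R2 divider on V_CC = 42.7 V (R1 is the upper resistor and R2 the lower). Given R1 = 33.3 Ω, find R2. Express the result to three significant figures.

V_out/V_CC = R2/(R1+R2) = 0.5785.
R2 = R1 · 0.5785/(1 − 0.5785) = 45.69 Ω.

R2 ≈ 45.7 Ω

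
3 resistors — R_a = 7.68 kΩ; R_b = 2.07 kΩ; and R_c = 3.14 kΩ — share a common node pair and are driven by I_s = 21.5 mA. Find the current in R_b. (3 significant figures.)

I ≈ 11.1 mA

Total conductance ΣG = 1/7.68 + 1/2.07 + 1/3.14 = 0.9318 (units of 1/kΩ).
Current divider: I(R_b) = I_s · G_k/ΣG = 21.5 × (0.4831/0.9318) = 21.5 × 0.5185 = 11.15 mA.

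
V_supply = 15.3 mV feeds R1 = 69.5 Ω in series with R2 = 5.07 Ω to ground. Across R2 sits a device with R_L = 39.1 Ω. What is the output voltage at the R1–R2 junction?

V_out ≈ 0.928 mV

The load sits in parallel with R2, giving an effective lower resistance R2' = R2·R_L/(R2+R_L) = 4.488 Ω.
Now apply the divider: V_out = 15.3 × 0.06066 = 0.9281 mV.
(Unloaded it would be 1.04 mV; the load pulls it down.)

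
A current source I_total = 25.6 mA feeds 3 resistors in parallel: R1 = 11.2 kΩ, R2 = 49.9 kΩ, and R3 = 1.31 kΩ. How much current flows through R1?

ΣG = 1/11.2 + 1/49.9 + 1/1.31 = 0.8727.
R1 takes the fraction G_k/ΣG = 0.08929/0.8727 = 0.1023, so I = 25.6 × 0.1023 = 2.619 mA.

I ≈ 2.62 mA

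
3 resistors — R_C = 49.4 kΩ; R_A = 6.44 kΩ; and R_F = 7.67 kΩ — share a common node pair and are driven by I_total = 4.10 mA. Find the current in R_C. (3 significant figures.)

I ≈ 0.271 mA

Total conductance ΣG = 1/49.4 + 1/6.44 + 1/7.67 = 0.3059 (units of 1/kΩ).
R_C takes the fraction G_k/ΣG = 0.02024/0.3059 = 0.06617, so I = 4.10 × 0.06617 = 0.2713 mA.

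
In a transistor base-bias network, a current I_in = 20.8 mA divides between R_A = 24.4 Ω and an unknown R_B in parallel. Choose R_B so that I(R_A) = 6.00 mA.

R_B ≈ 9.89 Ω

The fraction through R_A equals R_B/(R_A+R_B).
6.00/20.8 = R_B/(R_A + R_B) → R_B = R_A · (0.2885)/(1 − 0.2885) = 24.4 × 0.4054 = 9.892 Ω.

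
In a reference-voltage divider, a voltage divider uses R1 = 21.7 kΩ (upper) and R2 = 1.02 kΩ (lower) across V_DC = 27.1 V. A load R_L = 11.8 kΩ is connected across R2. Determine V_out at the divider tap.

V_out ≈ 1.12 V

The load sits in parallel with R2, giving an effective lower resistance R2' = R2·R_L/(R2+R_L) = 0.9388 kΩ.
Then V_out = V_DC · R2'/(R1 + R2') = 27.1 × 0.9388/22.64 = 1.124 V.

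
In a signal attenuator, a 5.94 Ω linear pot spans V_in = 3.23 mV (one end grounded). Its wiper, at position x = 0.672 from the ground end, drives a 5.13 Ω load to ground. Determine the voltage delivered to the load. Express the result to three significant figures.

V_out ≈ 1.73 mV

Split the track: R_lower = x·R_p = 3.992 Ω, R_upper = (1−x)·R_p = 1.948 Ω.
R_L loads the lower segment: effective lower R = 2.245 Ω.
Then V_out = V_in · 2.245/(1.948 + 2.245) = 1.729 mV.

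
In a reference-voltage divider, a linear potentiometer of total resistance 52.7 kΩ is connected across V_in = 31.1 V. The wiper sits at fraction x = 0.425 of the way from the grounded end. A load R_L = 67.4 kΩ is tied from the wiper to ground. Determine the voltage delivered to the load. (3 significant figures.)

V_out ≈ 11.1 V

The pot divides into 30.30 kΩ above the wiper and 22.40 kΩ below.
R_L loads the lower segment: effective lower R = 16.81 kΩ.
Then V_out = V_in · 16.81/(30.30 + 16.81) = 11.10 V.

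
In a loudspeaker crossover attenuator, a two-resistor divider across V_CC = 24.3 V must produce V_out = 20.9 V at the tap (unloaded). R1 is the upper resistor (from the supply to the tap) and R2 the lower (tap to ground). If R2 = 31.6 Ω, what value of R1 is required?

R1 ≈ 5.14 Ω

The divider ratio is R2/(R1+R2) = 20.9/24.3 = 0.8601.
So R1 = R2 · (V_CC/V_out − 1) = 31.6 × (24.3/20.9 − 1) = 31.6 × 0.1627 = 5.141 Ω.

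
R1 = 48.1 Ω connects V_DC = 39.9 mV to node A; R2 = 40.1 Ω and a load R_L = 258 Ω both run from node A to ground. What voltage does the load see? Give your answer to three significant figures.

V_out ≈ 16.7 mV

R2 ‖ R_L = (40.1 × 258)/(40.1 + 258) = 34.71 Ω.
Voltage divider with the loaded lower leg: V_out = 39.9 × 34.71/(48.1 + 34.71) = 39.9 × 0.4191 = 16.72 mV.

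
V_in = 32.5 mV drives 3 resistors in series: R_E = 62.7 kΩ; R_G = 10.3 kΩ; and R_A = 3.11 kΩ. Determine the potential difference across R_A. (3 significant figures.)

V ≈ 1.33 mV

Total series resistance ΣR = 62.7 + 10.3 + 3.11 = 76.11 kΩ.
Voltage divider: V = V_in · (3.110 / 76.11) = 32.5 × 0.04086 = 1.328 mV.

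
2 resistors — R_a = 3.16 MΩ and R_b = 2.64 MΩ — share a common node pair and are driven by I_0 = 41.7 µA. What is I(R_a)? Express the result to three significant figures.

Two-branch current divider: I_k = I_0 · R_other/(R_1 + R_2).
I(R_a) = 41.7 × 2.64/(3.16 + 2.64) = 41.7 × 0.4552 = 18.98 µA.

I ≈ 19.0 µA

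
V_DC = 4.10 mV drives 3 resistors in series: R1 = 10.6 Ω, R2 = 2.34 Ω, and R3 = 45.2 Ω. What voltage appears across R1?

V ≈ 0.748 mV

Total series resistance ΣR = 10.6 + 2.34 + 45.2 = 58.14 Ω.
V = V_DC · R/ΣR = 4.10 × 0.1823 = 0.7475 mV.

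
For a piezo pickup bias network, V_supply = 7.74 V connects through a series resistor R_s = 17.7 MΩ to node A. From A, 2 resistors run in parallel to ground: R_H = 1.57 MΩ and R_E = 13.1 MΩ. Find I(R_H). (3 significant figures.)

I ≈ 0.362 µA

Parallel bank: R_p = 1/(1/1.57 + 1/13.1) = 1.402 MΩ.
V_A = 7.74 × 1.402/19.10 = 0.5681 V.
I(R_H) = V_A / R_H = 0.5681/1.57 = 0.3618 µA.
(Equivalently: I_total = 0.4052 µA, then current-divider fraction G_k/ΣG = 0.8930.)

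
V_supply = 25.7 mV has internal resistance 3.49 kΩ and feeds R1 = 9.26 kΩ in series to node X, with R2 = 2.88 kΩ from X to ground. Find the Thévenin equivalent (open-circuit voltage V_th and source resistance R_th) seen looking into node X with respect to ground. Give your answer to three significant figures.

R1' = 3.49 + 9.26 = 12.75 kΩ (source resistance + R1).
With X open, the divider is unloaded: V_th = 25.7 × 2.88/15.63 = 4.736 mV.
Zeroing V_supply shorts the top of R1' to ground, so R_th = R1' ‖ R2 = 2.349 kΩ.

V_th ≈ 4.74 mV, R_th ≈ 2.35 kΩ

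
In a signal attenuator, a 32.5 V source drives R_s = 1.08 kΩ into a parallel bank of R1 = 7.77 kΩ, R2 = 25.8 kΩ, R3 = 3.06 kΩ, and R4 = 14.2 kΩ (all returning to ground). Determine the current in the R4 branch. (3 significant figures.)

I ≈ 1.42 mA

Equivalent of the parallel group: R_p = 1.771 kΩ.
V_A = 32.5 × 1.771/2.851 = 20.19 V.
Branch current I = V_A/R4 = 20.19/14.2 = 1.422 mA.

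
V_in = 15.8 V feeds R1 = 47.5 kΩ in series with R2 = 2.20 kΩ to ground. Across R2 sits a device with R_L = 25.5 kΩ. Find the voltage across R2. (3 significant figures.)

The load sits in parallel with R2, giving an effective lower resistance R2' = R2·R_L/(R2+R_L) = 2.025 kΩ.
Now apply the divider: V_out = 15.8 × 0.04089 = 0.6461 V.
(Unloaded it would be 0.699 V; the load pulls it down.)

V_out ≈ 0.646 V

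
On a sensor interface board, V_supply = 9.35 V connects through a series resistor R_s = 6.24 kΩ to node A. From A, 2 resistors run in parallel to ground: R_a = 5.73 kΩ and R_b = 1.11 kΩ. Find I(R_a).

Combine the parallel branches: R_p = (1/5.73 + 1/1.11)⁻¹ = 0.9299 kΩ.
V_A = 9.35 × 0.9299/7.170 = 1.213 V.
Branch current I = V_A/R_a = 1.213/5.73 = 0.2116 mA.

I ≈ 0.212 mA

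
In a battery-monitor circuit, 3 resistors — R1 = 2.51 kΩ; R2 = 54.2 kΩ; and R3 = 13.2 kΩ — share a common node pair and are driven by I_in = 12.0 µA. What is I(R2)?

Conductances: ΣG = 1/2.51 + 1/54.2 + 1/13.2 = 0.4926 (1/kΩ).
R2 takes the fraction G_k/ΣG = 0.01845/0.4926 = 0.03745, so I = 12.0 × 0.03745 = 0.4494 µA.

I ≈ 0.449 µA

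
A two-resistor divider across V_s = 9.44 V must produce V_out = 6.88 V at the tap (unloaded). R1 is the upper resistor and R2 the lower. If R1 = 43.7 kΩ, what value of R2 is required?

R2 ≈ 117 kΩ

Required fraction k = V_out/V_s = 0.7288.
R2 = R1 · 0.7288/(1 − 0.7288) = 117.4 kΩ.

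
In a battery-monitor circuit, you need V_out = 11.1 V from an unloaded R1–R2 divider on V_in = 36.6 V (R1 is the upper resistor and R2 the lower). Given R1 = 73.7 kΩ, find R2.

Required fraction k = V_out/V_in = 0.3033.
Rearranging, R2 = R1·k/(1−k) = 73.7 × 0.4353 = 32.08 kΩ.

R2 ≈ 32.1 kΩ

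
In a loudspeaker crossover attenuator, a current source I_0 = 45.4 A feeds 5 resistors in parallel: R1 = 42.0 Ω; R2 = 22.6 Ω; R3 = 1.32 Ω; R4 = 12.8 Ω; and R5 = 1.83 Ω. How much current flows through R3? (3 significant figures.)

Total conductance ΣG = 1/42.0 + 1/22.6 + 1/1.32 + 1/12.8 + 1/1.83 = 1.450 (units of 1/Ω).
By the current-divider rule, I = I_0 · G_k/ΣG = 45.4 × 0.5224 = 23.72 A.

I ≈ 23.7 A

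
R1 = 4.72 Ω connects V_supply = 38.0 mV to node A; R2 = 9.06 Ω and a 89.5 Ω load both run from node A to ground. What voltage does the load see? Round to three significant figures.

First combine the lower leg with the load: R2 ‖ R_L = 8.227 Ω.
Now apply the divider: V_out = 38.0 × 0.6354 = 24.15 mV.

V_out ≈ 24.1 mV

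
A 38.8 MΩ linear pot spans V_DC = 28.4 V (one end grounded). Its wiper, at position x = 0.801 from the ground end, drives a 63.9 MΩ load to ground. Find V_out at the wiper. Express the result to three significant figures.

V_out ≈ 20.7 V

Split the track: R_lower = x·R_p = 31.08 MΩ, R_upper = (1−x)·R_p = 7.721 MΩ.
R_L loads the lower segment: effective lower R = 20.91 MΩ.
V_out = 28.4 × 20.91/(7.721 + 20.91) = 20.74 V.
(Unloaded: V_out = x·V_DC = 22.7 V.)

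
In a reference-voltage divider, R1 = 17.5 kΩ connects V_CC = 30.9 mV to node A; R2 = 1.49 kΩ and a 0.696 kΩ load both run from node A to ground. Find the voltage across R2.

V_out ≈ 0.816 mV

R2 ‖ R_L = (1.49 × 0.696)/(1.49 + 0.696) = 0.4744 kΩ.
Now apply the divider: V_out = 30.9 × 0.02639 = 0.8155 mV.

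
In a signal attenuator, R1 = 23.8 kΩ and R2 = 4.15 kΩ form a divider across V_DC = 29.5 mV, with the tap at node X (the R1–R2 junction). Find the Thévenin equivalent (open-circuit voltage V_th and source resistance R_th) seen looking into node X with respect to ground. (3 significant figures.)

V_th ≈ 4.38 mV, R_th ≈ 3.53 kΩ

V_th is the unloaded tap voltage: V_DC · R2/(R1+R2) = 29.5 × 0.1485 = 4.380 mV.
Looking into X with the source shorted: R_th = R1·R2/(R1+R2) = 23.80 × 4.15/27.95 = 3.534 kΩ.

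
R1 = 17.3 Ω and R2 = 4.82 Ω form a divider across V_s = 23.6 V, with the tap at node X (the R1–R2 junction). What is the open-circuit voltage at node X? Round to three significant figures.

Open-circuit (no load on X): V_th = V_s · R2/(R1 + R2) = 23.6 × 4.82/(17.30 + 4.82) = 5.142 V.

V_th ≈ 5.14 V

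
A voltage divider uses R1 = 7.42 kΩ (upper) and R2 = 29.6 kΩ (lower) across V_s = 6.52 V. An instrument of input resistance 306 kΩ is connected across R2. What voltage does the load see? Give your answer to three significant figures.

First combine the lower leg with the load: R2 ‖ R_L = 26.99 kΩ.
Voltage divider with the loaded lower leg: V_out = 6.52 × 26.99/(7.42 + 26.99) = 6.52 × 0.7844 = 5.114 V.

V_out ≈ 5.11 V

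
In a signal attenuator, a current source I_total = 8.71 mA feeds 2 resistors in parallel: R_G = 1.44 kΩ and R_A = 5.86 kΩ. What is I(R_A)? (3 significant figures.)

I ≈ 1.72 mA

With just two branches, the current splits inversely with resistance.
I(R_A) = 8.71 × 1.44/(1.44 + 5.86) = 8.71 × 0.1973 = 1.718 mA.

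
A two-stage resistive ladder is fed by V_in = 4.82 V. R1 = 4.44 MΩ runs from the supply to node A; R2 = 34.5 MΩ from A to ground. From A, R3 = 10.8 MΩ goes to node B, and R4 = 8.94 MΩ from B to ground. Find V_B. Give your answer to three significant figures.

Node A sees R2 in parallel with the series input of stage 2, R3 + R4 = 19.74 MΩ.
Effective lower resistance at A: R2 ‖ 19.74 = 12.56 MΩ.
First divider: V_A = V_in · 12.56/(4.44 + 12.56) = 3.561 V.
Stage 2 is unloaded, so V_B = V_A · R4/(R3+R4) = 3.561 × 8.94/19.74 = 1.613 V.

V_B ≈ 1.61 V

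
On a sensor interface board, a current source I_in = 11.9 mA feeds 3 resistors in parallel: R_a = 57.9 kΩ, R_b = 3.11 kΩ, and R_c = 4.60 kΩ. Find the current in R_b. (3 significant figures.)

Total conductance ΣG = 1/57.9 + 1/3.11 + 1/4.60 = 0.5562 (units of 1/kΩ).
Current divider: I(R_b) = I_in · G_k/ΣG = 11.9 × (0.3215/0.5562) = 11.9 × 0.5781 = 6.879 mA.

I ≈ 6.88 mA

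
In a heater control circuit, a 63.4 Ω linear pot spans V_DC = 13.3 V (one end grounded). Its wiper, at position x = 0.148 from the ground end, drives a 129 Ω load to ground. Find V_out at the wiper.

The pot divides into 54.02 Ω above the wiper and 9.383 Ω below.
(x·R_p) ‖ R_L = 8.747 Ω.
Then V_out = V_DC · 8.747/(54.02 + 8.747) = 1.854 V.

V_out ≈ 1.85 V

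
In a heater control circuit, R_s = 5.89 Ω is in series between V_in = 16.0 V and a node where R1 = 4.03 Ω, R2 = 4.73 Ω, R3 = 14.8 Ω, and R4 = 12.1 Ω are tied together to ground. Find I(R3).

Equivalent of the parallel group: R_p = 1.640 Ω.
V_A by voltage divider: V_A = 16.0 × 1.640/(5.89 + 1.640) = 3.485 V.
Branch current I = V_A/R3 = 3.485/14.8 = 0.2355 A.
(Check via current divider: I_total = 2.125 A; share G_k/ΣG = 0.1108 → same result.)

I ≈ 0.235 A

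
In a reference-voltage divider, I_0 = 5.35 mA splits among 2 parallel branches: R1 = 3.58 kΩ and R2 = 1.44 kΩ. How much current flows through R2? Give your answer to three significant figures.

I ≈ 3.82 mA

For two parallel branches, I_k = I_0 · (other R)/(sum of R).
I(R2) = 5.35 × 3.58/(3.58 + 1.44) = 5.35 × 0.7131 = 3.815 mA.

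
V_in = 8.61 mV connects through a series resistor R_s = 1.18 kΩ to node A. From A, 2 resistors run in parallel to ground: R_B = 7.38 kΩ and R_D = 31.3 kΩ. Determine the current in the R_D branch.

Combine the parallel branches: R_p = (1/7.38 + 1/31.3)⁻¹ = 5.972 kΩ.
V_A by voltage divider: V_A = 8.61 × 5.972/(1.18 + 5.972) = 7.189 mV.
I(R_D) = V_A / R_D = 7.189/31.3 = 0.2297 µA.

I ≈ 0.230 µA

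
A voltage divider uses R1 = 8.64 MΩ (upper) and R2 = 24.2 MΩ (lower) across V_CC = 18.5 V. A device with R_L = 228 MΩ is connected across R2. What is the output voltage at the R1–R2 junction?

V_out ≈ 13.3 V

First combine the lower leg with the load: R2 ‖ R_L = 21.88 MΩ.
Voltage divider with the loaded lower leg: V_out = 18.5 × 21.88/(8.64 + 21.88) = 18.5 × 0.7169 = 13.26 V.
(Unloaded it would be 13.6 V; the load pulls it down.)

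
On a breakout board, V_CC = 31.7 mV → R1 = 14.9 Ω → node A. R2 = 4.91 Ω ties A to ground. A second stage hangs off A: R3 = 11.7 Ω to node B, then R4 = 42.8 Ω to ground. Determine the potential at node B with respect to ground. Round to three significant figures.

V_B ≈ 5.78 mV

Node A sees R2 in parallel with the series input of stage 2, R3 + R4 = 54.50 Ω.
R2 ‖ (R3+R4) = 4.504 Ω.
So V_A = 31.7 × 0.2321 = 7.358 mV.
Stage 2 is unloaded, so V_B = V_A · R4/(R3+R4) = 7.358 × 42.8/54.50 = 5.779 mV.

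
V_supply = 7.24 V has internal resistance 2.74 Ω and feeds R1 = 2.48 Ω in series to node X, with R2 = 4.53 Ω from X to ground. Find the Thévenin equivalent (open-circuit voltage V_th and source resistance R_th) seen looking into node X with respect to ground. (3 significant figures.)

R1' = 2.74 + 2.48 = 5.220 Ω (source resistance + R1).
With X open, the divider is unloaded: V_th = 7.24 × 4.53/9.750 = 3.364 V.
Looking into X with the source shorted: R_th = R1'·R2/(R1'+R2) = 5.220 × 4.53/9.750 = 2.425 Ω.

V_th ≈ 3.36 V, R_th ≈ 2.43 Ω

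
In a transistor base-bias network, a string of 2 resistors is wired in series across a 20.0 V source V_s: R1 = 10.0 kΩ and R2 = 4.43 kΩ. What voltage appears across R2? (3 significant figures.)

V ≈ 6.14 V

ΣR = 10.0 + 4.43 = 14.43 kΩ.
V = V_s · R/ΣR = 20.0 × 0.3070 = 6.140 V.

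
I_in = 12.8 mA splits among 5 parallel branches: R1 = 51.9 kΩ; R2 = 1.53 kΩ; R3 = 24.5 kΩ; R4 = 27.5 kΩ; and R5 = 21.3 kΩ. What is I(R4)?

Conductances: ΣG = 1/51.9 + 1/1.53 + 1/24.5 + 1/27.5 + 1/21.3 = 0.7970 (1/kΩ).
R4 takes the fraction G_k/ΣG = 0.03636/0.7970 = 0.04563, so I = 12.8 × 0.04563 = 0.5840 mA.

I ≈ 0.584 mA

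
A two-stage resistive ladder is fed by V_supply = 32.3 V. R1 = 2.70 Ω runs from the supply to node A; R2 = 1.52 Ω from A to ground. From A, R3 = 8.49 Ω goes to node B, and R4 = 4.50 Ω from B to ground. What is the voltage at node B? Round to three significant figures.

Looking into the second stage from A: R3 + R4 = 12.99 Ω appears in parallel with R2.
Effective lower resistance at A: R2 ‖ 12.99 = 1.361 Ω.
V_A = 32.3 × 1.361/(2.70 + 1.361) = 10.82 V.
Then the unloaded second divider: V_B = V_A × R4/(R3+R4) = 10.82 × 0.3464 = 3.750 V.

V_B ≈ 3.75 V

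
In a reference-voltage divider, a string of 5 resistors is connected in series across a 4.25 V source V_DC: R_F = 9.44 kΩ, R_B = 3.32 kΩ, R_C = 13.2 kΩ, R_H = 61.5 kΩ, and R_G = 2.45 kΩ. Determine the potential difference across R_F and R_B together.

Series total: ΣR = 9.44 + 3.32 + 13.2 + 61.5 + 2.45 = 89.91 kΩ.
R_{R_F..R_B} = 9.44 + 3.32 = 12.76 kΩ.
Voltage divider: V = V_DC · (12.76 / 89.91) = 4.25 × 0.1419 = 0.6032 V.

V ≈ 0.603 V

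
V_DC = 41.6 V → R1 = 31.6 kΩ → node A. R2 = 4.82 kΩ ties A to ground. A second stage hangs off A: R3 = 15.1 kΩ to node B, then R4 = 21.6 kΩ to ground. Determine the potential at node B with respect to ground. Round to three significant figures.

V_B ≈ 2.91 V

The second stage (R3 + R4 = 36.70 kΩ) loads node A in parallel with R2.
R2 ‖ (R3+R4) = 4.260 kΩ.
So V_A = 41.6 × 0.1188 = 4.942 V.
Then the unloaded second divider: V_B = V_A × R4/(R3+R4) = 4.942 × 0.5886 = 2.909 V.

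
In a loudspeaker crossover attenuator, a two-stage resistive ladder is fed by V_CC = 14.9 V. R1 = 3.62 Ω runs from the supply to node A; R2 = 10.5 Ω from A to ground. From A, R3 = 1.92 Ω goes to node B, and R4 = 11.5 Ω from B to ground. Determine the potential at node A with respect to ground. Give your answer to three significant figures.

V_A ≈ 9.23 V

The second stage (R3 + R4 = 13.42 Ω) loads node A in parallel with R2.
Effective lower resistance at A: R2 ‖ 13.42 = 5.891 Ω.
First divider: V_A = V_CC · 5.891/(3.62 + 5.891) = 9.229 V.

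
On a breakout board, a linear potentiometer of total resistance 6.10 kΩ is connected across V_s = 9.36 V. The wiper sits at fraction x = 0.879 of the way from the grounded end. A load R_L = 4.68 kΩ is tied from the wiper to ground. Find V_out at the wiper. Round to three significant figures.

V_out ≈ 7.23 V

Split the track: R_lower = x·R_p = 5.362 kΩ, R_upper = (1−x)·R_p = 0.7381 kΩ.
R_L loads the lower segment: effective lower R = 2.499 kΩ.
Then V_out = V_s · 2.499/(0.7381 + 2.499) = 7.226 V.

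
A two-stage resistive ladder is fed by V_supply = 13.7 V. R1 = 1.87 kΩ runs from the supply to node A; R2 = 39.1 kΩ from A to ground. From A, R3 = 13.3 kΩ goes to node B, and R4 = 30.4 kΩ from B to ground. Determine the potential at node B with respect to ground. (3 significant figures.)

V_B ≈ 8.74 V

Node A sees R2 in parallel with the series input of stage 2, R3 + R4 = 43.70 kΩ.
Effective lower resistance at A: R2 ‖ 43.70 = 20.64 kΩ.
First divider: V_A = V_supply · 20.64/(1.87 + 20.64) = 12.56 V.
V_B = V_A × 0.6957 = 8.739 V.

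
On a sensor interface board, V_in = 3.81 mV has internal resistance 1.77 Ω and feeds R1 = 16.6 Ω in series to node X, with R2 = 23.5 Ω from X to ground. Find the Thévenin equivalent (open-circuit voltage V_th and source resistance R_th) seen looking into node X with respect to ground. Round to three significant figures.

R1' = 1.77 + 16.6 = 18.37 Ω (source resistance + R1).
V_th is the unloaded tap voltage: V_in · R2/(R1'+R2) = 3.81 × 0.5613 = 2.138 mV.
Zeroing V_in shorts the top of R1' to ground, so R_th = R1' ‖ R2 = 10.31 Ω.

V_th ≈ 2.14 mV, R_th ≈ 10.3 Ω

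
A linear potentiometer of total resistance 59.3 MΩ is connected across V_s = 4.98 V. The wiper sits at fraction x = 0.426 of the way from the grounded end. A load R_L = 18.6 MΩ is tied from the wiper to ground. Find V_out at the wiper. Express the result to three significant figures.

V_out ≈ 1.19 V

The pot divides into 34.04 MΩ above the wiper and 25.26 MΩ below.
R_L loads the lower segment: effective lower R = 10.71 MΩ.
Loaded-divider output: V_out = 4.98 × 0.2394 = 1.192 V.
(Unloaded: V_out = x·V_s = 2.12 V.)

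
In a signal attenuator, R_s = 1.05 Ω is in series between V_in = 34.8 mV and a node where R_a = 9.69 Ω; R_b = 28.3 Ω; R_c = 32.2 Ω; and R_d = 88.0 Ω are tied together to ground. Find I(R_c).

I ≈ 0.908 mA

Parallel bank: R_p = 1/(1/9.69 + 1/28.3 + 1/32.2 + 1/88.0) = 5.526 Ω.
V_A by voltage divider: V_A = 34.8 × 5.526/(1.05 + 5.526) = 29.24 mV.
I(R_c) = V_A / R_c = 29.24/32.2 = 0.9082 mA.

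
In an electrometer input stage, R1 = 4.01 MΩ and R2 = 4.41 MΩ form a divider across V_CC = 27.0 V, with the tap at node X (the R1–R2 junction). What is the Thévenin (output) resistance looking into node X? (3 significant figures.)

R_th ≈ 2.10 MΩ

Looking into X with the source shorted: R_th = R1·R2/(R1+R2) = 4.010 × 4.41/8.420 = 2.100 MΩ.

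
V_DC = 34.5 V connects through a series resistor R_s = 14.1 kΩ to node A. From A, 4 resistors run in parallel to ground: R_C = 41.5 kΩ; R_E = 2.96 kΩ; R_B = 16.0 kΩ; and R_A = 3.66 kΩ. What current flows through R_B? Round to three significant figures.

Combine the parallel branches: R_p = (1/41.5 + 1/2.96 + 1/16.0 + 1/3.66)⁻¹ = 1.433 kΩ.
V_A = 34.5 × 1.433/15.53 = 3.184 V.
Branch current I = V_A/R_B = 3.184/16.0 = 0.1990 mA.

I ≈ 0.199 mA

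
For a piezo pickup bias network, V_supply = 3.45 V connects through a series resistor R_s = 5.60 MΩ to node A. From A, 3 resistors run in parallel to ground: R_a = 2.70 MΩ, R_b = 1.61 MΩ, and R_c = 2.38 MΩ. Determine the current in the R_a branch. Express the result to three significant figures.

I ≈ 0.143 µA

Equivalent of the parallel group: R_p = 0.7084 MΩ.
V_A = 3.45 × 0.7084/6.308 = 0.3874 V.
Branch current I = V_A/R_a = 0.3874/2.70 = 0.1435 µA.
(Equivalently: I_total = 0.5469 µA, then current-divider fraction G_k/ΣG = 0.2624.)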